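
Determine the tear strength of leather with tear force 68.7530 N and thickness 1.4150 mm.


Formula: Tear strength = force / thickness
Substituting: Tear strength = 68.7530 / 1.4150
Result: 48.5887 N/mm


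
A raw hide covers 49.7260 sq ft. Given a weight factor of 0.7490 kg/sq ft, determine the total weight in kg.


Formula: Weight = area * weight_per_sqft
Substituting: Weight = 49.7260 * 0.7490
Result: 37.2448 kg


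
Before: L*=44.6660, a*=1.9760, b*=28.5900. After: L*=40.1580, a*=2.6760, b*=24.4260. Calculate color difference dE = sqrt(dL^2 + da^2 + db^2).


dL = -4.5080, da = 0.7000, db = -4.1640
dE = sqrt((-4.5080)^2 + 0.7000^2 + (-4.1640)^2) = 6.1766


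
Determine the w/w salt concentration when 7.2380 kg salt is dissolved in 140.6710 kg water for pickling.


Formula: Conc = salt / (water + salt) * 100
Substituting: Conc = 7.2380 / (140.6710 + 7.2380) * 100
Result: 4.8935 %


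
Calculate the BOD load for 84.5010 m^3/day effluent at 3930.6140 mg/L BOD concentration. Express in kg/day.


Formula: BOD_load = volume * conc / 1000
Substituting: BOD_load = 84.5010 * 3930.6140 / 1000
Result: 332.1408 kg/day


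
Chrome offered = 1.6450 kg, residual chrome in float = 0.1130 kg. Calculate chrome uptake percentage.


Formula: Uptake = (offered - residual) / offered * 100
Substituting: Uptake = (1.6450 - 0.1130) / 1.6450 * 100
Result: 93.1307 %


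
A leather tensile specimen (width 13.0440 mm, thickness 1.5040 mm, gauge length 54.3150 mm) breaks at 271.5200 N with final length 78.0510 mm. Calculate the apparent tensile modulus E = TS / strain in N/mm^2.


TS = F / (w * t) = 271.5200 / (13.0440 * 1.5040) = 13.8402 N/mm^2
strain = (Lf - L0) / L0 = (78.0510 - 54.3150) / 54.3150 = 0.4370
E = TS / strain = 13.8402 / 0.4370 = 31.6705 N/mm^2


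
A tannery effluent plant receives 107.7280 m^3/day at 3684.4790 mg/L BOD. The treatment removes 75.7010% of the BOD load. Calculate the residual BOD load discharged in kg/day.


Load_in = volume * conc / 1000 = 107.7280 * 3684.4790 / 1000 = 396.9216 kg/day
Removed = Load_in * eff / 100 = 396.9216 * 75.7010 / 100 = 300.4736 kg/day
Load_out = Load_in - Removed = 396.9216 - 300.4736 = 96.4480 kg/day


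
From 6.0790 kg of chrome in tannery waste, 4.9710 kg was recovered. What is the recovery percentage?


Formula: Recovery = recovered / input * 100
Substituting: Recovery = 4.9710 / 6.0790 * 100
Result: 81.7733 %


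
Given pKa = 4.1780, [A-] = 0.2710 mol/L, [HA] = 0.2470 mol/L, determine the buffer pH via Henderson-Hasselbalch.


ratio = [A-] / [HA] = 0.2710 / 0.2470 = 1.0972
log10(ratio) = 0.0402723
pH = pKa + log10(ratio) = 4.1780 + 0.0402723 = 4.2183


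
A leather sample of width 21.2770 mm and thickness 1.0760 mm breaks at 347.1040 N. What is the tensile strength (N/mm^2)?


Formula: TS = force / (width * thickness)
Substituting: TS = 347.1040 / (21.2770 * 1.0760)
Result: 15.1613 N/mm^2


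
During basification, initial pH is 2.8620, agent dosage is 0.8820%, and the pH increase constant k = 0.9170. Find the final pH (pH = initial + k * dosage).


Formula: pH_final = pH_initial + k * base_pct
Substituting: pH_final = 2.8620 + 0.9170 * 0.8820
Result: 3.6708


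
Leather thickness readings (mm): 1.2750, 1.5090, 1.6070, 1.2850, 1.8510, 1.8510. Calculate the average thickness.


Formula: Average = sum / n
Substituting: Average = 9.3780 / 6
Result: 1.5630 mm


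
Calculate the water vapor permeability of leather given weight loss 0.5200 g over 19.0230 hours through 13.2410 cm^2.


Formula: WVP = loss / (area * time)
Substituting: WVP = 0.5200 / (13.2410 * 19.0230)
Result: 0.00206445 g/(cm^2*hr)


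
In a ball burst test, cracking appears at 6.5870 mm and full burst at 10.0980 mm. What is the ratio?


Formula: Ratio = crack / burst
Substituting: Ratio = 6.5870 / 10.0980
Result: 0.6523


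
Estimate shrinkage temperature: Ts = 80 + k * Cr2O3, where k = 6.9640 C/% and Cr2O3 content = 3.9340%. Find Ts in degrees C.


Formula: Ts = 80 + k * Cr2O3
Substituting: Ts = 80 + 6.9640 * 3.9340
Result: 107.3964 C


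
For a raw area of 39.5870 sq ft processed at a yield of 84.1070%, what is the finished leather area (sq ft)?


Formula: finished = raw * yield / 100
Substituting: finished = 39.5870 * 84.1070 / 100
Result: 33.2954 sq ft


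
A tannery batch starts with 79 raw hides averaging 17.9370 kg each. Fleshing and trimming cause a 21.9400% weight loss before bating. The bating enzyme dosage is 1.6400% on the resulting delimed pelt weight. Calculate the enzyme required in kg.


Total_raw = N * avg_wt = 79 * 17.9370 = 1417.0230 kg
Substrate = Total_raw * (1 - loss/100) = 1417.0230 * (1 - 21.9400/100) = 1106.1282 kg
Enzyme = Substrate * pct / 100 = 1106.1282 * 1.6400 / 100 = 18.1405 kg


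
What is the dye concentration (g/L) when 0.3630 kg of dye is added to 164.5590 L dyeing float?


Formula: Conc = dye_mass(kg) / volume(L) * 1000
Substituting: Conc = 0.3630 / 164.5590 * 1000
Result: 2.2059 g/L


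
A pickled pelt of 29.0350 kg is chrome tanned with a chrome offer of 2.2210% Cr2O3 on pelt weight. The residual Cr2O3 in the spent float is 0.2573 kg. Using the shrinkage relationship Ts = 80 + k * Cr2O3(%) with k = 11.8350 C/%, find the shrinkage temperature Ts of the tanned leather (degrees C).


Offered = pelt * offer_pct / 100 = 29.0350 * 2.2210 / 100 = 0.6449 kg
Uptake = offered - residual = 0.6449 - 0.2573 = 0.3876 kg
Cr2O3% on pelt = uptake / pelt * 100 = 0.3876 / 29.0350 * 100 = 1.3348 %
Ts = 80 + k * Cr2O3% = 80 + 11.8350 * 1.3348 = 95.7977 C


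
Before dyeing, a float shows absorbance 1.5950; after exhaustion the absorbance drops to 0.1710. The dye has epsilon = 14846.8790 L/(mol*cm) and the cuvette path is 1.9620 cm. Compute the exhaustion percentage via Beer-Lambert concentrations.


c_initial = A_i / (epsilon * l) = 1.5950 / (14846.8790 * 1.9620) = 5.4755e-05 mol/L
c_final = A_f / (epsilon * l) = 0.1710 / (14846.8790 * 1.9620) = 5.8703e-06 mol/L
Exhaustion = (c_initial - c_final) / c_initial * 100 = (5.4755e-05 - 5.8703e-06) / 5.4755e-05 * 100 = 89.2790 %


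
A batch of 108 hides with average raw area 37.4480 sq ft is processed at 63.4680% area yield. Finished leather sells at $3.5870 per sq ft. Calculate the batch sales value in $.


Raw_total = N * avg_area = 108 * 37.4480 = 4044.3840 sq ft
Finished = Raw_total * yield / 100 = 4044.3840 * 63.4680 / 100 = 2566.8896 sq ft
Value = Finished * price = 2566.8896 * 3.5870 = 9207.4331 $


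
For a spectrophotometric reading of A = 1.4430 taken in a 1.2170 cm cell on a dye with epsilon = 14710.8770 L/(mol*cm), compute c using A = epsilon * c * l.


Formula: c = A / (epsilon * l)
Substituting: c = 1.4430 / (14710.8770 * 1.2170)
Result: 8.0600e-05 mol/L


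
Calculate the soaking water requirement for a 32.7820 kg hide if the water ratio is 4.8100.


Formula: Water = hide_weight * ratio
Substituting: Water = 32.7820 * 4.8100
Result: 157.6814 kg


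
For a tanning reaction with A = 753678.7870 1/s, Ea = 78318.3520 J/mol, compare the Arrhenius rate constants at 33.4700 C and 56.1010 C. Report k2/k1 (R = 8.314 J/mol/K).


T1 = 33.4700 + 273.15 = 306.6200 K; T2 = 56.1010 + 273.15 = 329.2510 K
k1 = A * exp(-Ea/(R*T1)) = 753678.7870 * exp(-78318.3520/(8.314*306.6200)) = 3.4252e-08 1/s
k2 = A * exp(-Ea/(R*T2)) = 753678.7870 * exp(-78318.3520/(8.314*329.2510)) = 2.8299e-07 1/s
k2/k1 = 2.8299e-07 / 3.4252e-08 = 8.2622


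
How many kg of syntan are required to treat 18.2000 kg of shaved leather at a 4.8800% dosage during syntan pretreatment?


Formula: Syntan = substrate * pct / 100
Substituting: Syntan = 18.2000 * 4.8800 / 100
Result: 0.8882 kg


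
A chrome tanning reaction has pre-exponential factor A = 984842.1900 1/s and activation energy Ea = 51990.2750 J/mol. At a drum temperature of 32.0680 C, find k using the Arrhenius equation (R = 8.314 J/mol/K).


T_K = T_C + 273.15 = 32.0680 + 273.15 = 305.2180 K
exponent = -Ea / (R * T_K) = -51990.2750 / (8.314 * 305.2180) = -20.4881
k = A * exp(exponent) = 984842.1900 * exp(-20.4881) = 0.00124593 1/s


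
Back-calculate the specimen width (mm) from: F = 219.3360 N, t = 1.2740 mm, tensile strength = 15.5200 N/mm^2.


Formula: w = F / (TS * t)
Substituting: w = 219.3360 / (15.5200 * 1.2740)
Result: 11.0930 mm


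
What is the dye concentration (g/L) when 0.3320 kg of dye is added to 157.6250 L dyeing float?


Formula: Conc = dye_mass(kg) / volume(L) * 1000
Substituting: Conc = 0.3320 / 157.6250 * 1000
Result: 2.1063 g/L


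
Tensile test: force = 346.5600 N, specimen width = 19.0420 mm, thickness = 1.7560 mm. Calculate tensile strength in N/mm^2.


Formula: TS = force / (width * thickness)
Substituting: TS = 346.5600 / (19.0420 * 1.7560)
Result: 10.3643 N/mm^2


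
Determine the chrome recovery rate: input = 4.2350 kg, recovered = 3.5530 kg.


Formula: Recovery = recovered / input * 100
Substituting: Recovery = 3.5530 / 4.2350 * 100
Result: 83.8961 %


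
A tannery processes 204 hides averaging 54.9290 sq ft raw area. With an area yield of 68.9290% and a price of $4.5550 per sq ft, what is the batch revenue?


Raw_total = N * avg_area = 204 * 54.9290 = 11205.5160 sq ft
Finished = Raw_total * yield / 100 = 11205.5160 * 68.9290 / 100 = 7723.8501 sq ft
Value = Finished * price = 7723.8501 * 4.5550 = 35182.1373 $


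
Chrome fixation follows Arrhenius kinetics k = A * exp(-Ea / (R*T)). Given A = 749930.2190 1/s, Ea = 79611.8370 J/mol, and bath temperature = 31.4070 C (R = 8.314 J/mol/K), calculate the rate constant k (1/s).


T_K = T_C + 273.15 = 31.4070 + 273.15 = 304.5570 K
exponent = -Ea / (R * T_K) = -79611.8370 / (8.314 * 304.5570) = -31.4412
k = A * exp(exponent) = 749930.2190 * exp(-31.4412) = 1.6607e-08 1/s


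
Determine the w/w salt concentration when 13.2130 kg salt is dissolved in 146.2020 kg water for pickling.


Formula: Conc = salt / (water + salt) * 100
Substituting: Conc = 13.2130 / (146.2020 + 13.2130) * 100
Result: 8.2884 %


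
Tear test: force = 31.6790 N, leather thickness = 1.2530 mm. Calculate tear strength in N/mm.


Formula: Tear strength = force / thickness
Substituting: Tear strength = 31.6790 / 1.2530
Result: 25.2825 N/mm


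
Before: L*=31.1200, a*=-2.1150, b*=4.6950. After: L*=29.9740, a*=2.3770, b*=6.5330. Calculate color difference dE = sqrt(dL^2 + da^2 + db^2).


dL = -1.1460, da = 4.4920, db = 1.8380
dE = sqrt((-1.1460)^2 + 4.4920^2 + 1.8380^2) = 4.9869


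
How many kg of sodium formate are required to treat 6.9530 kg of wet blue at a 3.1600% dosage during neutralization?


Formula: Neutralizer = substrate * pct / 100
Substituting: Neutralizer = 6.9530 * 3.1600 / 100
Result: 0.2197 kg


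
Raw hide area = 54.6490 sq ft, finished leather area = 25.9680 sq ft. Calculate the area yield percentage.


Formula: Yield = finished / raw * 100
Substituting: Yield = 25.9680 / 54.6490 * 100
Result: 47.5178 %


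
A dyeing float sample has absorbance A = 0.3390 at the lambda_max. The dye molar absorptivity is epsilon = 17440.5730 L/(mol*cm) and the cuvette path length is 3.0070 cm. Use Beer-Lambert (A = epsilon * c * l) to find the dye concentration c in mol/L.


Formula: c = A / (epsilon * l)
Substituting: c = 0.3390 / (17440.5730 * 3.0070)
Result: 6.4641e-06 mol/L


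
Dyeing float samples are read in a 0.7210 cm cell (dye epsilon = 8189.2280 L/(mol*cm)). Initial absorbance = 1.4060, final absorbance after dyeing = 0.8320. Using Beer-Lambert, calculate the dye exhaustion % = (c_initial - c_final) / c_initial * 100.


c_initial = A_i / (epsilon * l) = 1.4060 / (8189.2280 * 0.7210) = 2.3813e-04 mol/L
c_final = A_f / (epsilon * l) = 0.8320 / (8189.2280 * 0.7210) = 1.4091e-04 mol/L
Exhaustion = (c_initial - c_final) / c_initial * 100 = (2.3813e-04 - 1.4091e-04) / 2.3813e-04 * 100 = 40.8250 %


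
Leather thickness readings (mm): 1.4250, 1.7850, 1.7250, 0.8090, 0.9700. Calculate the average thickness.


Formula: Average = sum / n
Substituting: Average = 6.7140 / 5
Result: 1.3428 mm


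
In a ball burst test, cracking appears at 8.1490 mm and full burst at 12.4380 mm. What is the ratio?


Formula: Ratio = crack / burst
Substituting: Ratio = 8.1490 / 12.4380
Result: 0.6552


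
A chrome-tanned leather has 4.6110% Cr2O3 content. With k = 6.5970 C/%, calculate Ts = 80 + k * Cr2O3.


Formula: Ts = 80 + k * Cr2O3
Substituting: Ts = 80 + 6.5970 * 4.6110
Result: 110.4188 C


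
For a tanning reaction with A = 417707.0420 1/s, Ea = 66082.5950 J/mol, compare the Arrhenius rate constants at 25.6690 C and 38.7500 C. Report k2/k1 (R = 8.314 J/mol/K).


T1 = 25.6690 + 273.15 = 298.8190 K; T2 = 38.7500 + 273.15 = 311.9000 K
k1 = A * exp(-Ea/(R*T1)) = 417707.0420 * exp(-66082.5950/(8.314*298.8190)) = 1.1721e-06 1/s
k2 = A * exp(-Ea/(R*T2)) = 417707.0420 * exp(-66082.5950/(8.314*311.9000)) = 3.5765e-06 1/s
k2/k1 = 3.5765e-06 / 1.1721e-06 = 3.0513


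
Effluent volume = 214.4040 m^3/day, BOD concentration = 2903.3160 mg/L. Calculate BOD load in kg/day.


Formula: BOD_load = volume * conc / 1000
Substituting: BOD_load = 214.4040 * 2903.3160 / 1000
Result: 622.4826 kg/day


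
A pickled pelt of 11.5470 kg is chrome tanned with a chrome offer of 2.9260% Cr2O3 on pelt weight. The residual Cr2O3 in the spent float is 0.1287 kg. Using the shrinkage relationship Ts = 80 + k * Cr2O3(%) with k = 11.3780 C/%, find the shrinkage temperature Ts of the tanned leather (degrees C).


Offered = pelt * offer_pct / 100 = 11.5470 * 2.9260 / 100 = 0.3379 kg
Uptake = offered - residual = 0.3379 - 0.1287 = 0.2092 kg
Cr2O3% on pelt = uptake / pelt * 100 = 0.2092 / 11.5470 * 100 = 1.8114 %
Ts = 80 + k * Cr2O3% = 80 + 11.3780 * 1.8114 = 100.6104 C


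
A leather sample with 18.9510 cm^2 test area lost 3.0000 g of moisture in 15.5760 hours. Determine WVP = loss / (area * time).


Formula: WVP = loss / (area * time)
Substituting: WVP = 3.0000 / (18.9510 * 15.5760)
Result: 0.0101633 g/(cm^2*hr)


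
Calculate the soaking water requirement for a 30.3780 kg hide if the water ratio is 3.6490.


Formula: Water = hide_weight * ratio
Substituting: Water = 30.3780 * 3.6490
Result: 110.8493 kg


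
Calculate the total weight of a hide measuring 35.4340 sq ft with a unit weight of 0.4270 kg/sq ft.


Formula: Weight = area * weight_per_sqft
Substituting: Weight = 35.4340 * 0.4270
Result: 15.1303 kg


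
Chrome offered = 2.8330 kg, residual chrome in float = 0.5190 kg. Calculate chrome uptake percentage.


Formula: Uptake = (offered - residual) / offered * 100
Substituting: Uptake = (2.8330 - 0.5190) / 2.8330 * 100
Result: 81.6802 %


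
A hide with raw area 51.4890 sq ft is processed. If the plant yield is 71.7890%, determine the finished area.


Formula: finished = raw * yield / 100
Substituting: finished = 51.4890 * 71.7890 / 100
Result: 36.9634 sq ft


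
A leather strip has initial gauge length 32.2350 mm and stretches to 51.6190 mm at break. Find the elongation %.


Formula: Elongation = (Lf - L0) / L0 * 100
Substituting: Elongation = (51.6190 - 32.2350) / 32.2350 * 100
Result: 60.1334 %


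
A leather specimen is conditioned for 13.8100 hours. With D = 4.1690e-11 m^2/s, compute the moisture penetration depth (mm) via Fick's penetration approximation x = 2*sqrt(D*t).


t = 13.8100 hr * 3600 = 49716.0000 s
D * t = 4.1690e-11 * 49716.0000 = 2.0727e-06
x = 2 * sqrt(D*t) = 2 * sqrt(2.0727e-06) = 0.00287935 m = 2.8793 mm


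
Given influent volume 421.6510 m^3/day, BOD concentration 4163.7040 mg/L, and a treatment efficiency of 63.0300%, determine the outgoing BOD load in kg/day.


Load_in = volume * conc / 1000 = 421.6510 * 4163.7040 / 1000 = 1755.6300 kg/day
Removed = Load_in * eff / 100 = 1755.6300 * 63.0300 / 100 = 1106.5736 kg/day
Load_out = Load_in - Removed = 1755.6300 - 1106.5736 = 649.0564 kg/day


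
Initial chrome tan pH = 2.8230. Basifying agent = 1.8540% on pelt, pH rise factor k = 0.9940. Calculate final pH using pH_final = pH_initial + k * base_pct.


Formula: pH_final = pH_initial + k * base_pct
Substituting: pH_final = 2.8230 + 0.9940 * 1.8540
Result: 4.6659


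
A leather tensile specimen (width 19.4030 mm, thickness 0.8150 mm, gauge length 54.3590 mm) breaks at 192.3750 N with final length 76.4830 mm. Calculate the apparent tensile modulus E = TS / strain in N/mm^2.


TS = F / (w * t) = 192.3750 / (19.4030 * 0.8150) = 12.1653 N/mm^2
strain = (Lf - L0) / L0 = (76.4830 - 54.3590) / 54.3590 = 0.4070
E = TS / strain = 12.1653 / 0.4070 = 29.8903 N/mm^2


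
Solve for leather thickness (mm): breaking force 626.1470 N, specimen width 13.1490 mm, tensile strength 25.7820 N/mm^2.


Formula: t = F / (TS * w)
Substituting: t = 626.1470 / (25.7820 * 13.1490)
Result: 1.8470 mm


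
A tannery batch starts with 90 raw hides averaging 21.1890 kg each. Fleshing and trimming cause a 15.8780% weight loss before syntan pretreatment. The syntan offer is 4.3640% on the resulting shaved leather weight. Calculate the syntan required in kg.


Total_raw = N * avg_wt = 90 * 21.1890 = 1907.0100 kg
Substrate = Total_raw * (1 - loss/100) = 1907.0100 * (1 - 15.8780/100) = 1604.2150 kg
Syntan = Substrate * pct / 100 = 1604.2150 * 4.3640 / 100 = 70.0079 kg


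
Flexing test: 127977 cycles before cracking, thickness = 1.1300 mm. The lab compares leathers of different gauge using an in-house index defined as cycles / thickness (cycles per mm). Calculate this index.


Formula: Index = cycles / thickness
Substituting: Index = 127977 / 1.1300
Result: 113253.9823 cycles/mm


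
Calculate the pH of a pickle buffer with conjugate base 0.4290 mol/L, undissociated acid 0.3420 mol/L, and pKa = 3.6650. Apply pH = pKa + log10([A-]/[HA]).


ratio = [A-] / [HA] = 0.4290 / 0.3420 = 1.2544
log10(ratio) = 0.0984312
pH = pKa + log10(ratio) = 3.6650 + 0.0984312 = 3.7634


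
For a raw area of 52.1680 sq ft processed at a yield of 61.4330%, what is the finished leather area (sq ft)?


Formula: finished = raw * yield / 100
Substituting: finished = 52.1680 * 61.4330 / 100
Result: 32.0484 sq ft


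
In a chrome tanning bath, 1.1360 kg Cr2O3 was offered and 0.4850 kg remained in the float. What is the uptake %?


Formula: Uptake = (offered - residual) / offered * 100
Substituting: Uptake = (1.1360 - 0.4850) / 1.1360 * 100
Result: 57.3063 %


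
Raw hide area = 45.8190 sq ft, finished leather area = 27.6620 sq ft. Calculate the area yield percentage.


Formula: Yield = finished / raw * 100
Substituting: Yield = 27.6620 / 45.8190 * 100
Result: 60.3723 %


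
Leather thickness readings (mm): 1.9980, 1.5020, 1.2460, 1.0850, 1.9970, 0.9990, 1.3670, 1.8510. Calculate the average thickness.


Formula: Average = sum / n
Substituting: Average = 12.0450 / 8
Result: 1.5056 mm


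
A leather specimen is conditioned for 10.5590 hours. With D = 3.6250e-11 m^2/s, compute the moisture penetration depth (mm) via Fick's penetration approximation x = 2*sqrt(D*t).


t = 10.5590 hr * 3600 = 38012.4000 s
D * t = 3.6250e-11 * 38012.4000 = 1.3779e-06
x = 2 * sqrt(D*t) = 2 * sqrt(1.3779e-06) = 0.00234772 m = 2.3477 mm


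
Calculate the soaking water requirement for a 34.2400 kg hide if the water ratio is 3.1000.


Formula: Water = hide_weight * ratio
Substituting: Water = 34.2400 * 3.1000
Result: 106.1440 kg


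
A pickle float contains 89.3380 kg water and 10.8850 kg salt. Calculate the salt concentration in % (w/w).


Formula: Conc = salt / (water + salt) * 100
Substituting: Conc = 10.8850 / (89.3380 + 10.8850) * 100
Result: 10.8608 %


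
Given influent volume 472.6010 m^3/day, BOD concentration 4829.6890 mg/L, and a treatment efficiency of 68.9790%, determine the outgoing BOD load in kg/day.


Load_in = volume * conc / 1000 = 472.6010 * 4829.6890 / 1000 = 2282.5159 kg/day
Removed = Load_in * eff / 100 = 2282.5159 * 68.9790 / 100 = 1574.4566 kg/day
Load_out = Load_in - Removed = 2282.5159 - 1574.4566 = 708.0592 kg/day


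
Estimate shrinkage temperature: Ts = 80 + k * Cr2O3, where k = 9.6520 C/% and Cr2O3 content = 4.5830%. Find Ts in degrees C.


Formula: Ts = 80 + k * Cr2O3
Substituting: Ts = 80 + 9.6520 * 4.5830
Result: 124.2351 C


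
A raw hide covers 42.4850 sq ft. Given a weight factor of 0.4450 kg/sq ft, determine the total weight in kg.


Formula: Weight = area * weight_per_sqft
Substituting: Weight = 42.4850 * 0.4450
Result: 18.9058 kg


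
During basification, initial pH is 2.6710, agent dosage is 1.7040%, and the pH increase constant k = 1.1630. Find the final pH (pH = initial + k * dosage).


Formula: pH_final = pH_initial + k * base_pct
Substituting: pH_final = 2.6710 + 1.1630 * 1.7040
Result: 4.6528


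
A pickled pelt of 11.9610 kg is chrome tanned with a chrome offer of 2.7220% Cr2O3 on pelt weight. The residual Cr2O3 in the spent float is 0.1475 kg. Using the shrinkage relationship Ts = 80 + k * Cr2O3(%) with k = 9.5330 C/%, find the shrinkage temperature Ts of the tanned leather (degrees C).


Offered = pelt * offer_pct / 100 = 11.9610 * 2.7220 / 100 = 0.3256 kg
Uptake = offered - residual = 0.3256 - 0.1475 = 0.1781 kg
Cr2O3% on pelt = uptake / pelt * 100 = 0.1781 / 11.9610 * 100 = 1.4888 %
Ts = 80 + k * Cr2O3% = 80 + 9.5330 * 1.4888 = 94.1930 C


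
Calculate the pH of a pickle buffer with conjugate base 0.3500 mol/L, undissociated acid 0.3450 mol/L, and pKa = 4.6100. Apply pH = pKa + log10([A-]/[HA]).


ratio = [A-] / [HA] = 0.3500 / 0.3450 = 1.0145
log10(ratio) = 0.00624895
pH = pKa + log10(ratio) = 4.6100 + 0.00624895 = 4.6162


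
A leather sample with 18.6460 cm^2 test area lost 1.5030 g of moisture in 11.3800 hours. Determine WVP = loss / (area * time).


Formula: WVP = loss / (area * time)
Substituting: WVP = 1.5030 / (18.6460 * 11.3800)
Result: 0.00708323 g/(cm^2*hr)


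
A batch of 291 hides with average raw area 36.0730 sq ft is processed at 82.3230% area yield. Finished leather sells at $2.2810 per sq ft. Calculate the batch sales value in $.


Raw_total = N * avg_area = 291 * 36.0730 = 10497.2430 sq ft
Finished = Raw_total * yield / 100 = 10497.2430 * 82.3230 / 100 = 8641.6454 sq ft
Value = Finished * price = 8641.6454 * 2.2810 = 19711.5931 $


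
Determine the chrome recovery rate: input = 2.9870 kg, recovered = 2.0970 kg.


Formula: Recovery = recovered / input * 100
Substituting: Recovery = 2.0970 / 2.9870 * 100
Result: 70.2042 %


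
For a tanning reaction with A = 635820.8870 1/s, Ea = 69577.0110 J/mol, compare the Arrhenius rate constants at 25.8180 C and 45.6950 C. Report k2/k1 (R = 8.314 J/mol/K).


T1 = 25.8180 + 273.15 = 298.9680 K; T2 = 45.6950 + 273.15 = 318.8450 K
k1 = A * exp(-Ea/(R*T1)) = 635820.8870 * exp(-69577.0110/(8.314*298.9680)) = 4.4325e-07 1/s
k2 = A * exp(-Ea/(R*T2)) = 635820.8870 * exp(-69577.0110/(8.314*318.8450)) = 2.5381e-06 1/s
k2/k1 = 2.5381e-06 / 4.4325e-07 = 5.7261


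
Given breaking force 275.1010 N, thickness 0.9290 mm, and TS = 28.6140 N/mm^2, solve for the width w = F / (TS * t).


Formula: w = F / (TS * t)
Substituting: w = 275.1010 / (28.6140 * 0.9290)
Result: 10.3490 mm


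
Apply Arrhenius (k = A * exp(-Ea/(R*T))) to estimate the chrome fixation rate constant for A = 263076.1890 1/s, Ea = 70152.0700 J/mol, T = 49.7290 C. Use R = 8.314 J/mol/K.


T_K = T_C + 273.15 = 49.7290 + 273.15 = 322.8790 K
exponent = -Ea / (R * T_K) = -70152.0700 / (8.314 * 322.8790) = -26.1331
k = A * exp(exponent) = 263076.1890 * exp(-26.1331) = 1.1766e-06 1/s


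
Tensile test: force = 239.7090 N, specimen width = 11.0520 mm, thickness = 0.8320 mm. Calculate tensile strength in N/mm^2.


Formula: TS = force / (width * thickness)
Substituting: TS = 239.7090 / (11.0520 * 0.8320)
Result: 26.0687 N/mm^2


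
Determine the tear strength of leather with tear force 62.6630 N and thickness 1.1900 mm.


Formula: Tear strength = force / thickness
Substituting: Tear strength = 62.6630 / 1.1900
Result: 52.6580 N/mm


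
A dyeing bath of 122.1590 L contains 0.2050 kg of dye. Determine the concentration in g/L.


Formula: Conc = dye_mass(kg) / volume(L) * 1000
Substituting: Conc = 0.2050 / 122.1590 * 1000
Result: 1.6781 g/L


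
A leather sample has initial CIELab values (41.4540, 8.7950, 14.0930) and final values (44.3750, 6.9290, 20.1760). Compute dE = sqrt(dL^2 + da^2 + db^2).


dL = 2.9210, da = -1.8660, db = 6.0830
dE = sqrt(2.9210^2 + (-1.8660)^2 + 6.0830^2) = 7.0012


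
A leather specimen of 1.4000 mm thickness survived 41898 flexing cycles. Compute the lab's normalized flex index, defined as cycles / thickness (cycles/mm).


Formula: Index = cycles / thickness
Substituting: Index = 41898 / 1.4000
Result: 29927.1429 cycles/mm


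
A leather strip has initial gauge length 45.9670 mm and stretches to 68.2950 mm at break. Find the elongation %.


Formula: Elongation = (Lf - L0) / L0 * 100
Substituting: Elongation = (68.2950 - 45.9670) / 45.9670 * 100
Result: 48.5740 %


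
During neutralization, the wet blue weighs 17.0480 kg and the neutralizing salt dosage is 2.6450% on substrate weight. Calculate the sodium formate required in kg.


Formula: Neutralizer = substrate * pct / 100
Substituting: Neutralizer = 17.0480 * 2.6450 / 100
Result: 0.4509 kg


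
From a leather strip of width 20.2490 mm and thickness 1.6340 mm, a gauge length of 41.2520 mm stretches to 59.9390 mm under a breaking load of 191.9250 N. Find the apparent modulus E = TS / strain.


TS = F / (w * t) = 191.9250 / (20.2490 * 1.6340) = 5.8006 N/mm^2
strain = (Lf - L0) / L0 = (59.9390 - 41.2520) / 41.2520 = 0.4530
E = TS / strain = 5.8006 / 0.4530 = 12.8051 N/mm^2


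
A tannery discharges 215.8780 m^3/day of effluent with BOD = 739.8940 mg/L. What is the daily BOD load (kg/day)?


Formula: BOD_load = volume * conc / 1000
Substituting: BOD_load = 215.8780 * 739.8940 / 1000
Result: 159.7268 kg/day


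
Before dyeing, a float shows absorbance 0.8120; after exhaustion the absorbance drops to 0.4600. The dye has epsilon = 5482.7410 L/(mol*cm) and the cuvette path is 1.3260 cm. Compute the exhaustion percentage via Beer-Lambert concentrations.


c_initial = A_i / (epsilon * l) = 0.8120 / (5482.7410 * 1.3260) = 1.1169e-04 mol/L
c_final = A_f / (epsilon * l) = 0.4600 / (5482.7410 * 1.3260) = 6.3273e-05 mol/L
Exhaustion = (c_initial - c_final) / c_initial * 100 = (1.1169e-04 - 6.3273e-05) / 1.1169e-04 * 100 = 43.3498 %


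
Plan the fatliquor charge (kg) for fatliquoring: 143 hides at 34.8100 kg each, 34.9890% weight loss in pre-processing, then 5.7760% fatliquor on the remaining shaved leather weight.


Total_raw = N * avg_wt = 143 * 34.8100 = 4977.8300 kg
Substrate = Total_raw * (1 - loss/100) = 4977.8300 * (1 - 34.9890/100) = 3236.1371 kg
Fat = Substrate * pct / 100 = 3236.1371 * 5.7760 / 100 = 186.9193 kg


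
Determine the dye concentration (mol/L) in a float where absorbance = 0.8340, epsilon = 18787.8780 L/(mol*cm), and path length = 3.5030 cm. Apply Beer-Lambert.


Formula: c = A / (epsilon * l)
Substituting: c = 0.8340 / (18787.8780 * 3.5030)
Result: 1.2672e-05 mol/L


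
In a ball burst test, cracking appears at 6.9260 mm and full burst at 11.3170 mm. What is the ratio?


Formula: Ratio = crack / burst
Substituting: Ratio = 6.9260 / 11.3170
Result: 0.6120


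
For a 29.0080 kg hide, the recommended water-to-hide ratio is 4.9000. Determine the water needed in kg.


Formula: Water = hide_weight * ratio
Substituting: Water = 29.0080 * 4.9000
Result: 142.1392 kg


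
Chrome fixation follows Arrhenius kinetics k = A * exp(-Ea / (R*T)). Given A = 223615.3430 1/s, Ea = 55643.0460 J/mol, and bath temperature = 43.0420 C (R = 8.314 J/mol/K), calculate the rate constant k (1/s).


T_K = T_C + 273.15 = 43.0420 + 273.15 = 316.1920 K
exponent = -Ea / (R * T_K) = -55643.0460 / (8.314 * 316.1920) = -21.1665
k = A * exp(exponent) = 223615.3430 * exp(-21.1665) = 1.4354e-04 1/s


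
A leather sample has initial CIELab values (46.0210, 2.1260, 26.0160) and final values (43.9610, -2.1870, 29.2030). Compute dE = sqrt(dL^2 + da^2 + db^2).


dL = -2.0600, da = -4.3130, db = 3.1870
dE = sqrt((-2.0600)^2 + (-4.3130)^2 + 3.1870^2) = 5.7448


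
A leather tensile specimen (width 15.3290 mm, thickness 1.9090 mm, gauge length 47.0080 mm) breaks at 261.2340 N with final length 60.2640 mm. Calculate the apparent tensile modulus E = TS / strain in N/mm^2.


TS = F / (w * t) = 261.2340 / (15.3290 * 1.9090) = 8.9271 N/mm^2
strain = (Lf - L0) / L0 = (60.2640 - 47.0080) / 47.0080 = 0.2820
E = TS / strain = 8.9271 / 0.2820 = 31.6570 N/mm^2


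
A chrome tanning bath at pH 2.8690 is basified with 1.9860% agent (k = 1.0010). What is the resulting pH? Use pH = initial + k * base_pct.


Formula: pH_final = pH_initial + k * base_pct
Substituting: pH_final = 2.8690 + 1.0010 * 1.9860
Result: 4.8570


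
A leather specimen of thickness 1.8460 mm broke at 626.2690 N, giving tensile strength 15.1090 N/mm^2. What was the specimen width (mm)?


Formula: w = F / (TS * t)
Substituting: w = 626.2690 / (15.1090 * 1.8460)
Result: 22.4540 mm


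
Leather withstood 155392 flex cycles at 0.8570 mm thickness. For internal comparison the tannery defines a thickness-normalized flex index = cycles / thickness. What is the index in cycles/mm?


Formula: Index = cycles / thickness
Substituting: Index = 155392 / 0.8570
Result: 181320.8868 cycles/mm


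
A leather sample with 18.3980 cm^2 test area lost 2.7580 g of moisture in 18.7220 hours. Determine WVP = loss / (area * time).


Formula: WVP = loss / (area * time)
Substituting: WVP = 2.7580 / (18.3980 * 18.7220)
Result: 0.00800703 g/(cm^2*hr)


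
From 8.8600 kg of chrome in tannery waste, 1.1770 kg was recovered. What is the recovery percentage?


Formula: Recovery = recovered / input * 100
Substituting: Recovery = 1.1770 / 8.8600 * 100
Result: 13.2844 %


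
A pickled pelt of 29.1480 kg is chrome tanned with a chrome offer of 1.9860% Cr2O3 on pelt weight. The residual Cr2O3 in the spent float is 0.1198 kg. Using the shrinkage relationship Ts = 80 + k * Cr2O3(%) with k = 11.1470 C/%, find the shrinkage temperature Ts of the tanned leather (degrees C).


Offered = pelt * offer_pct / 100 = 29.1480 * 1.9860 / 100 = 0.5789 kg
Uptake = offered - residual = 0.5789 - 0.1198 = 0.4591 kg
Cr2O3% on pelt = uptake / pelt * 100 = 0.4591 / 29.1480 * 100 = 1.5750 %
Ts = 80 + k * Cr2O3% = 80 + 11.1470 * 1.5750 = 97.5565 C


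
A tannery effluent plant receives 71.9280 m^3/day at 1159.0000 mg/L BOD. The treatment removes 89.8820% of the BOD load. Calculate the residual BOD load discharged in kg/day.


Load_in = volume * conc / 1000 = 71.9280 * 1159.0000 / 1000 = 83.3646 kg/day
Removed = Load_in * eff / 100 = 83.3646 * 89.8820 / 100 = 74.9297 kg/day
Load_out = Load_in - Removed = 83.3646 - 74.9297 = 8.4348 kg/day


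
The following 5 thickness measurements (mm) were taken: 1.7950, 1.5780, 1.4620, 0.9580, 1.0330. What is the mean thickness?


Formula: Average = sum / n
Substituting: Average = 6.8260 / 5
Result: 1.3652 mm


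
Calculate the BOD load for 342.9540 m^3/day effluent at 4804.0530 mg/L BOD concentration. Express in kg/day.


Formula: BOD_load = volume * conc / 1000
Substituting: BOD_load = 342.9540 * 4804.0530 / 1000
Result: 1647.5692 kg/day


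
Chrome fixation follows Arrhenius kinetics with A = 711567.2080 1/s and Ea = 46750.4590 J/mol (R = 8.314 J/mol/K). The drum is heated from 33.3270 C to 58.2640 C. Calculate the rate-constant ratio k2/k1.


T1 = 33.3270 + 273.15 = 306.4770 K; T2 = 58.2640 + 273.15 = 331.4140 K
k1 = A * exp(-Ea/(R*T1)) = 711567.2080 * exp(-46750.4590/(8.314*306.4770)) = 0.00765558 1/s
k2 = A * exp(-Ea/(R*T2)) = 711567.2080 * exp(-46750.4590/(8.314*331.4140)) = 0.0304468 1/s
k2/k1 = 0.0304468 / 0.00765558 = 3.9771


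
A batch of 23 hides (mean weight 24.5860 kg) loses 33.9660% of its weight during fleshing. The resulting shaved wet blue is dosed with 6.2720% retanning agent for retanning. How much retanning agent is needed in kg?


Total_raw = N * avg_wt = 23 * 24.5860 = 565.4780 kg
Substrate = Total_raw * (1 - loss/100) = 565.4780 * (1 - 33.9660/100) = 373.4077 kg
Retan = Substrate * pct / 100 = 373.4077 * 6.2720 / 100 = 23.4201 kg


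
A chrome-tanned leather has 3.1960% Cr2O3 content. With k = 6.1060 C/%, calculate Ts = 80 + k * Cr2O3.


Formula: Ts = 80 + k * Cr2O3
Substituting: Ts = 80 + 6.1060 * 3.1960
Result: 99.5148 C


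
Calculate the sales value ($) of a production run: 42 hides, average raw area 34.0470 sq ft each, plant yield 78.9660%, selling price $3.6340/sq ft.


Raw_total = N * avg_area = 42 * 34.0470 = 1429.9740 sq ft
Finished = Raw_total * yield / 100 = 1429.9740 * 78.9660 / 100 = 1129.1933 sq ft
Value = Finished * price = 1129.1933 * 3.6340 = 4103.4883 $


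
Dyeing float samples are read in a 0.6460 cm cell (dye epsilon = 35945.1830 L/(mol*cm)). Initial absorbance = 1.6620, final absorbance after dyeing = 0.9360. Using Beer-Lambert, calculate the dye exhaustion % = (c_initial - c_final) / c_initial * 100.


c_initial = A_i / (epsilon * l) = 1.6620 / (35945.1830 * 0.6460) = 7.1574e-05 mol/L
c_final = A_f / (epsilon * l) = 0.9360 / (35945.1830 * 0.6460) = 4.0309e-05 mol/L
Exhaustion = (c_initial - c_final) / c_initial * 100 = (7.1574e-05 - 4.0309e-05) / 7.1574e-05 * 100 = 43.6823 %


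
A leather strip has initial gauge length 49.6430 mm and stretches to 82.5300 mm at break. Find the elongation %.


Formula: Elongation = (Lf - L0) / L0 * 100
Substituting: Elongation = (82.5300 - 49.6430) / 49.6430 * 100
Result: 66.2470 %


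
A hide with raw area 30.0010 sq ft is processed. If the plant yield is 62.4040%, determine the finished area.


Formula: finished = raw * yield / 100
Substituting: finished = 30.0010 * 62.4040 / 100
Result: 18.7218 sq ft


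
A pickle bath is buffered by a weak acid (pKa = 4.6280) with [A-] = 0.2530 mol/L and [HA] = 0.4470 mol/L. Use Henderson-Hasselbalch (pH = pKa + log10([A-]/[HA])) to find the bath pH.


ratio = [A-] / [HA] = 0.2530 / 0.4470 = 0.5660
log10(ratio) = -0.2472
pH = pKa + log10(ratio) = 4.6280 - 0.2472 = 4.3808


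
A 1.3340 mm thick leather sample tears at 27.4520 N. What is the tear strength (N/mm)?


Formula: Tear strength = force / thickness
Substituting: Tear strength = 27.4520 / 1.3340
Result: 20.5787 N/mm


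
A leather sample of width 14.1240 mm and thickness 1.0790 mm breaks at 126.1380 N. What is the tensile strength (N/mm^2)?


Formula: TS = force / (width * thickness)
Substituting: TS = 126.1380 / (14.1240 * 1.0790)
Result: 8.2769 N/mm^2


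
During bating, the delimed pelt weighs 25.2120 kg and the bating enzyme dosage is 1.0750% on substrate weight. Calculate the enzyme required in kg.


Formula: Enzyme = substrate * pct / 100
Substituting: Enzyme = 25.2120 * 1.0750 / 100
Result: 0.2710 kg


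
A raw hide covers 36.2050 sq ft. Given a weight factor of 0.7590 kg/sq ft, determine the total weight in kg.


Formula: Weight = area * weight_per_sqft
Substituting: Weight = 36.2050 * 0.7590
Result: 27.4796 kg


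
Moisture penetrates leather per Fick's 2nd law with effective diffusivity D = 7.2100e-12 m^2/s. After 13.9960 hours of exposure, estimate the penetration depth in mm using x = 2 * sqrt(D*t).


t = 13.9960 hr * 3600 = 50385.6000 s
D * t = 7.2100e-12 * 50385.6000 = 3.6328e-07
x = 2 * sqrt(D*t) = 2 * sqrt(3.6328e-07) = 0.00120545 m = 1.2055 mm


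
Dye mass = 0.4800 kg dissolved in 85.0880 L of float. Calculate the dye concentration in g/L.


Formula: Conc = dye_mass(kg) / volume(L) * 1000
Substituting: Conc = 0.4800 / 85.0880 * 1000
Result: 5.6412 g/L


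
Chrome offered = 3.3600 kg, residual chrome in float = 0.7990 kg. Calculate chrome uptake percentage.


Formula: Uptake = (offered - residual) / offered * 100
Substituting: Uptake = (3.3600 - 0.7990) / 3.3600 * 100
Result: 76.2202 %


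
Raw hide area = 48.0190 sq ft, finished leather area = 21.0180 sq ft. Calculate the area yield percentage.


Formula: Yield = finished / raw * 100
Substituting: Yield = 21.0180 / 48.0190 * 100
Result: 43.7702 %


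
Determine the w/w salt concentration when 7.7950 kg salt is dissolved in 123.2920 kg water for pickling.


Formula: Conc = salt / (water + salt) * 100
Substituting: Conc = 7.7950 / (123.2920 + 7.7950) * 100
Result: 5.9464 %


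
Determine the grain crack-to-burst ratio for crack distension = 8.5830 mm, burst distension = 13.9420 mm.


Formula: Ratio = crack / burst
Substituting: Ratio = 8.5830 / 13.9420
Result: 0.6156


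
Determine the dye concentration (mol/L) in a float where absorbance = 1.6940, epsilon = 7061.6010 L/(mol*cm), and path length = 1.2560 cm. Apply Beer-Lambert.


Formula: c = A / (epsilon * l)
Substituting: c = 1.6940 / (7061.6010 * 1.2560)
Result: 1.9099e-04 mol/L


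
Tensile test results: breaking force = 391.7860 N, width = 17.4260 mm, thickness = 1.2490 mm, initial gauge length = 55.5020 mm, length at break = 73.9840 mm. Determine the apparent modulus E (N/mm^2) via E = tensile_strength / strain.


TS = F / (w * t) = 391.7860 / (17.4260 * 1.2490) = 18.0007 N/mm^2
strain = (Lf - L0) / L0 = (73.9840 - 55.5020) / 55.5020 = 0.3330
E = TS / strain = 18.0007 / 0.3330 = 54.0566 N/mm^2


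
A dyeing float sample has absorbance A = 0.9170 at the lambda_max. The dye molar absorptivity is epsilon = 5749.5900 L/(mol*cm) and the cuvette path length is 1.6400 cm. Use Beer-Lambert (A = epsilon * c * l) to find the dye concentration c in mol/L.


Formula: c = A / (epsilon * l)
Substituting: c = 0.9170 / (5749.5900 * 1.6400)
Result: 9.7250e-05 mol/L


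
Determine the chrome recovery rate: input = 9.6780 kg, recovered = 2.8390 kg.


Formula: Recovery = recovered / input * 100
Substituting: Recovery = 2.8390 / 9.6780 * 100
Result: 29.3346 %


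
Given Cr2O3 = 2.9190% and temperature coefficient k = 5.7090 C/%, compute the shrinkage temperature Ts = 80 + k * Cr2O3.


Formula: Ts = 80 + k * Cr2O3
Substituting: Ts = 80 + 5.7090 * 2.9190
Result: 96.6646 C


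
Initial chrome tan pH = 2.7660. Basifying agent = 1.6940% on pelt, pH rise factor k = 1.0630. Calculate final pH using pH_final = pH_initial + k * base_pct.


Formula: pH_final = pH_initial + k * base_pct
Substituting: pH_final = 2.7660 + 1.0630 * 1.6940
Result: 4.5667


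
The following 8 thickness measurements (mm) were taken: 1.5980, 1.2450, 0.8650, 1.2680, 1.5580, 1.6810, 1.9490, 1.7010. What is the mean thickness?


Formula: Average = sum / n
Substituting: Average = 11.8650 / 8
Result: 1.4831 mm


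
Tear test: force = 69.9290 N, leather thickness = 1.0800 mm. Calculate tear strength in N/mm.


Formula: Tear strength = force / thickness
Substituting: Tear strength = 69.9290 / 1.0800
Result: 64.7491 N/mm


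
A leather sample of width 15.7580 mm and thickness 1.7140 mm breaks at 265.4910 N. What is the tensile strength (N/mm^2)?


Formula: TS = force / (width * thickness)
Substituting: TS = 265.4910 / (15.7580 * 1.7140)
Result: 9.8296 N/mm^2


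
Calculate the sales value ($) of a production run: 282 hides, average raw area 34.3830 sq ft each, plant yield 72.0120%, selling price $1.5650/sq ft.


Raw_total = N * avg_area = 282 * 34.3830 = 9696.0060 sq ft
Finished = Raw_total * yield / 100 = 9696.0060 * 72.0120 / 100 = 6982.2878 sq ft
Value = Finished * price = 6982.2878 * 1.5650 = 10927.2805 $


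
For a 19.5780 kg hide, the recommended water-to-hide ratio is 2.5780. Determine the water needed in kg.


Formula: Water = hide_weight * ratio
Substituting: Water = 19.5780 * 2.5780
Result: 50.4721 kg


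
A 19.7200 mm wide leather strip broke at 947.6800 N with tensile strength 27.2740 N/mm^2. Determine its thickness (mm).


Formula: t = F / (TS * w)
Substituting: t = 947.6800 / (27.2740 * 19.7200)
Result: 1.7620 mm


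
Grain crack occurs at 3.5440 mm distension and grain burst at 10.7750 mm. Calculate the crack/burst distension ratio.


Formula: Ratio = crack / burst
Substituting: Ratio = 3.5440 / 10.7750
Result: 0.3289
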